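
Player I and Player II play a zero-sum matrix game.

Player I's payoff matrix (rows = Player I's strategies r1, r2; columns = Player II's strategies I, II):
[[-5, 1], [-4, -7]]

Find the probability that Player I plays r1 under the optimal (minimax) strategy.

Row minima are -5 and -7, so Player I's maximin is -5; column maxima are -4 and 1, so Player II's minimax is -4. These differ, so the equilibrium is in mixed strategies.
Let Player I play r1 with probability p. Player II is indifferent when −5p − 4(1−p) = p − 7(1−p), giving p = 1/3.

1/3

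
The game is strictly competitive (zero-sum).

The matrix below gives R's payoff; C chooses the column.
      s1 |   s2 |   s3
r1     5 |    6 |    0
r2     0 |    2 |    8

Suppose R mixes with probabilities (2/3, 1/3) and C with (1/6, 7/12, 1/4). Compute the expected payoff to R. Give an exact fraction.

71/18

Against (1/6, 7/12, 1/4), each row's expected payoff is r1: 13/3; r2: 19/6.
Taking the (2/3, 1/3)-weighted average: (2/3)·(13/3) + (1/3)·(19/6) = 71/18.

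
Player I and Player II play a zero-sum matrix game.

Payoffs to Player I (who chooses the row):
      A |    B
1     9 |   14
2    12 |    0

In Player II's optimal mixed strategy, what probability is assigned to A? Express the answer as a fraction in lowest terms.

Row minima are 9 and 0, so Player I's maximin is 9; column maxima are 12 and 14, so Player II's minimax is 12. These differ, so the equilibrium is in mixed strategies.
Let Player II play A with probability q. Player I is indifferent when 9q + 14(1−q) = 12q, giving q = 14/17.

14/17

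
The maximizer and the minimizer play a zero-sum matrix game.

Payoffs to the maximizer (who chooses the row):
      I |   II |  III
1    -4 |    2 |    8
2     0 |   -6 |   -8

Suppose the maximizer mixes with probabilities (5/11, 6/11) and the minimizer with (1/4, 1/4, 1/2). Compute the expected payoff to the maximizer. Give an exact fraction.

Against (1/4, 1/4, 1/2), each row's expected payoff is 1: 7/2; 2: -11/2.
Taking the (5/11, 6/11)-weighted average: (5/11)·(7/2) + (6/11)·(-11/2) = -31/22.

-31/22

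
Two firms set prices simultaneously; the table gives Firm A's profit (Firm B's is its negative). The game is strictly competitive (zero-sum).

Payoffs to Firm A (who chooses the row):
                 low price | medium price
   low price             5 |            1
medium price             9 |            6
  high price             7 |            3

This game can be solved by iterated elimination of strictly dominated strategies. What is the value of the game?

Column low price is strictly dominated by medium price for Firm B (1<5, 6<9, 3<7); eliminate low price.
Row high price is strictly dominated by row medium price (6>3); eliminate high price.
Row low price is strictly dominated by row medium price (6>1); eliminate low price.
Only (medium price, medium price) remains, with payoff 6.

6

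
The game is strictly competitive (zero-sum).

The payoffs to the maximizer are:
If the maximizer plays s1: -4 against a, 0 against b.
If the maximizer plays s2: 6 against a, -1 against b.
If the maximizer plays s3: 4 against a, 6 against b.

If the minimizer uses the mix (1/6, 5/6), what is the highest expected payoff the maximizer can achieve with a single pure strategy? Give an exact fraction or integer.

s1: (-4)·(1/6) + (0)·(5/6) = -2/3.
s2: (6)·(1/6) + (-1)·(5/6) = 1/6.
s3: (4)·(1/6) + (6)·(5/6) = 17/3.
The best pure response is s3 with expected payoff 17/3.

17/3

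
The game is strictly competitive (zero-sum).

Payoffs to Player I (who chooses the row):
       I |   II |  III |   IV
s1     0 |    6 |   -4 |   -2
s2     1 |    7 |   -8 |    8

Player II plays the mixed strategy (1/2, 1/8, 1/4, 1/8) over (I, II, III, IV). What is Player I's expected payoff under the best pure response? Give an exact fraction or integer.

s1: (0)·(1/2) + (6)·(1/8) + (-4)·(1/4) + (-2)·(1/8) = -1/2.
s2: (1)·(1/2) + (7)·(1/8) + (-8)·(1/4) + (8)·(1/8) = 3/8.
The best pure response is s2 with expected payoff 3/8.

3/8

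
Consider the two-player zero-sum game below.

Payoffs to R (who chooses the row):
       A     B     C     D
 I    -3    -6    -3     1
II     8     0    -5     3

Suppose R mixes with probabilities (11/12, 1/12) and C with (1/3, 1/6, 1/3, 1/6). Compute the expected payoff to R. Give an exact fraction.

Against (1/3, 1/6, 1/3, 1/6), each row's expected payoff is I: -17/6; II: 3/2.
Taking the (11/12, 1/12)-weighted average: (11/12)·(-17/6) + (1/12)·(3/2) = -89/36.

-89/36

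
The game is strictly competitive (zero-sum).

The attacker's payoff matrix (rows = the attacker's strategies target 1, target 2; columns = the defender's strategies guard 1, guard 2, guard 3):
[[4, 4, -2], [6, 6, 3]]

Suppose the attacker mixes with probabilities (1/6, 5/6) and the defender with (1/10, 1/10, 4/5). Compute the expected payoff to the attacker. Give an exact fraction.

Against (1/10, 1/10, 4/5), each row's expected payoff is target 1: -4/5; target 2: 18/5.
Taking the (1/6, 5/6)-weighted average: (1/6)·(-4/5) + (5/6)·(18/5) = 43/15.

43/15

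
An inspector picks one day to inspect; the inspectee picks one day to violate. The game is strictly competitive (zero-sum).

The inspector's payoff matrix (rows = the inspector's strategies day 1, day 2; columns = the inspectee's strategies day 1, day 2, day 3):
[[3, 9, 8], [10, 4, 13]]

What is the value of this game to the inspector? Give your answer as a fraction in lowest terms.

Column day 3 is strictly dominated by day 1 for the inspectee (it gives the inspector more in every row).
The remaining 2×2 game on (day 1, day 2) × (day 1, day 2) has no saddle point. Let the inspector play day 1 with probability p; indifference gives 3p + 10(1−p) = 9p + 4(1−p), so p = 1/2.
Similarly the inspectee's optimal q on day 1 is 5/12, and the value is 3·(5/12) + (9)·(7/12) = 13/2.

13/2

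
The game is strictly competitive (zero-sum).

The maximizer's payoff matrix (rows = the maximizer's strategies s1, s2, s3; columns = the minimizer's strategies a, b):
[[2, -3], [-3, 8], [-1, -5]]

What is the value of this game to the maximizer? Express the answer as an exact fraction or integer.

7/16

Row s3 is strictly dominated by row s1, so the maximizer never plays it.
The remaining 2×2 game on (s1, s2) × (a, b) has no saddle point. Let the maximizer play s1 with probability p; indifference gives 2p − 3(1−p) = −3p + 8(1−p), so p = 11/16.
Similarly the minimizer's optimal q on a is 11/16, and the value is 2·(11/16) + (-3)·(5/16) = 7/16.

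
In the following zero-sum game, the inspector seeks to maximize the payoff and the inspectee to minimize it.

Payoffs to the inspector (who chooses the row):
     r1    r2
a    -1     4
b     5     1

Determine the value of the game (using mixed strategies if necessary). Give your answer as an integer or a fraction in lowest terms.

7/3

Row minima are -1 and 1, so the inspector's maximin is 1; column maxima are 5 and 4, so the inspectee's minimax is 4. These differ, so the equilibrium is in mixed strategies.
Let the inspector play a with probability p. The inspectee is indifferent when −p + 5(1−p) = 4p + (1−p), giving p = 4/9.
Let the inspectee play r1 with probability q. The inspector is indifferent when −q + 4(1−q) = 5q + (1−q), giving q = 1/3.
The value is -1·(1/3) + (4)·(2/3) = 7/3.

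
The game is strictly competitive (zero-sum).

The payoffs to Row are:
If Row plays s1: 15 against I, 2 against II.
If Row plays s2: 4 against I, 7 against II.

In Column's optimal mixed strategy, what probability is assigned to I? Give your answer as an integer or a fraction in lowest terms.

5/16

Row minima are 2 and 4, so Row's maximin is 4; column maxima are 15 and 7, so Column's minimax is 7. These differ, so the equilibrium is in mixed strategies.
Let Column play I with probability q. Row is indifferent when 15q + 2(1−q) = 4q + 7(1−q), giving q = 5/16.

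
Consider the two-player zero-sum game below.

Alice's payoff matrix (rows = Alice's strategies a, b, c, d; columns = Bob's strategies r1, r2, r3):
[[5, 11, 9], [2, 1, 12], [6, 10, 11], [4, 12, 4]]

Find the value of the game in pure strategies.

6

Row minima: 5, 1, 6, 4 → Alice's maximin is 6.
Column maxima: 6, 12, 12 → Bob's minimax is 6.
They coincide at (c, r1), so the value is 6.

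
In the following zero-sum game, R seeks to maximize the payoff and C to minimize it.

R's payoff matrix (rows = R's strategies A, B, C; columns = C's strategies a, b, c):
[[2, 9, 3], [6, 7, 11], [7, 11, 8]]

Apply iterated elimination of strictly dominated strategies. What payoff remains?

Column b is strictly dominated by a for C (2<9, 6<7, 7<11); eliminate b.
Row A is strictly dominated by row B (6>2, 11>3); eliminate A.
Column c is strictly dominated by a for C (6<11, 7<8); eliminate c.
Row B is strictly dominated by row C (7>6); eliminate B.
Only (C, a) remains, with payoff 7.

7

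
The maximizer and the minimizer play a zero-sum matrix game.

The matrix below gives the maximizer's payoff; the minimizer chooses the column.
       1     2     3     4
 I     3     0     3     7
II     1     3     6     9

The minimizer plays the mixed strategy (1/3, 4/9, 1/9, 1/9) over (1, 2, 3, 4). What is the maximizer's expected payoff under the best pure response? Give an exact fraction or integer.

I: (3)·(1/3) + (0)·(4/9) + (3)·(1/9) + (7)·(1/9) = 19/9.
II: (1)·(1/3) + (3)·(4/9) + (6)·(1/9) + (9)·(1/9) = 10/3.
The best pure response is II with expected payoff 10/3.

10/3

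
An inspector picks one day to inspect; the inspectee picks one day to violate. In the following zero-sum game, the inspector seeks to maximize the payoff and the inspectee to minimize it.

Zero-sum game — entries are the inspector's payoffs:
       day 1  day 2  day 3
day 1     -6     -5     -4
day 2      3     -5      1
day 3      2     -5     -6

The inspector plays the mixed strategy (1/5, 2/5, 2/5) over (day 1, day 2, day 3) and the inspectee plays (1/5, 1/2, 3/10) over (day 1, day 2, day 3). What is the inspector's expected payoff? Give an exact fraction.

Against (1/5, 1/2, 3/10), each row's expected payoff is day 1: -49/10; day 2: -8/5; day 3: -39/10.
Taking the (1/5, 2/5, 2/5)-weighted average: (1/5)·(-49/10) + (2/5)·(-8/5) + (2/5)·(-39/10) = -159/50.

-159/50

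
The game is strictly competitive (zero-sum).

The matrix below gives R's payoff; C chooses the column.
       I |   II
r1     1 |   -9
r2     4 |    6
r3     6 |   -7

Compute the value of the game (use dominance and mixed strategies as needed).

64/15

Row r1 is strictly dominated by row r3, so R never plays it.
The remaining 2×2 game on (r2, r3) × (I, II) has no saddle point. Let R play r2 with probability p; indifference gives 4p + 6(1−p) = 6p − 7(1−p), so p = 13/15.
Similarly C's optimal q on I is 13/15, and the value is 4·(13/15) + (6)·(2/15) = 64/15.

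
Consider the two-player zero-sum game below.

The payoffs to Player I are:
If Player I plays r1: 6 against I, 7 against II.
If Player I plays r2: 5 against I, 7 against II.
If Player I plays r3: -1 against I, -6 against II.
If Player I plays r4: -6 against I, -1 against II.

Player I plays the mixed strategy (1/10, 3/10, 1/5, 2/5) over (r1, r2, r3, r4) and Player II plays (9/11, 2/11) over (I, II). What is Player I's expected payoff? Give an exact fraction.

-21/110

Against (9/11, 2/11), each row's expected payoff is r1: 68/11; r2: 59/11; r3: -21/11; r4: -56/11.
Taking the (1/10, 3/10, 1/5, 2/5)-weighted average: (1/10)·(68/11) + (3/10)·(59/11) + (1/5)·(-21/11) + (2/5)·(-56/11) = -21/110.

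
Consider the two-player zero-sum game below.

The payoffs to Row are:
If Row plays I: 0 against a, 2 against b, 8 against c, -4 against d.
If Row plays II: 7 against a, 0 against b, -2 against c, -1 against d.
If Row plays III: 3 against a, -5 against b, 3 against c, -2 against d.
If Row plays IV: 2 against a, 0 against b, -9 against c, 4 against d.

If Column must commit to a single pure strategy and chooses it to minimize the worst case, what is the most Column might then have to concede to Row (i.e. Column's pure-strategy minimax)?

The worst case (largest entry) in each column is a: 7, b: 2, c: 8, d: 4.
The best (smallest) of these is 2.

2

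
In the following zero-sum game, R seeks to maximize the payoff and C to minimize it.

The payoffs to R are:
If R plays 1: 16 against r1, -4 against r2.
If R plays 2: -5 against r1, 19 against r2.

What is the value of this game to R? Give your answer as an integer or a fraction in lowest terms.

Row minima are -4 and -5, so R's maximin is -4; column maxima are 16 and 19, so C's minimax is 16. These differ, so the equilibrium is in mixed strategies.
Let R play 1 with probability p. C is indifferent when 16p − 5(1−p) = −4p + 19(1−p), giving p = 6/11.
Let C play r1 with probability q. R is indifferent when 16q − 4(1−q) = −5q + 19(1−q), giving q = 23/44.
The value is 16·(23/44) + (-4)·(21/44) = 71/11.

71/11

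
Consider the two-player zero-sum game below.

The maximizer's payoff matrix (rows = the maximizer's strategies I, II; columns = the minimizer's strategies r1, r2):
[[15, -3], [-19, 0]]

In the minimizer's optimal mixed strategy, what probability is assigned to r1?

3/37

Row minima are -3 and -19, so the maximizer's maximin is -3; column maxima are 15 and 0, so the minimizer's minimax is 0. These differ, so the equilibrium is in mixed strategies.
Let the minimizer play r1 with probability q. The maximizer is indifferent when 15q − 3(1−q) = −19q, giving q = 3/37.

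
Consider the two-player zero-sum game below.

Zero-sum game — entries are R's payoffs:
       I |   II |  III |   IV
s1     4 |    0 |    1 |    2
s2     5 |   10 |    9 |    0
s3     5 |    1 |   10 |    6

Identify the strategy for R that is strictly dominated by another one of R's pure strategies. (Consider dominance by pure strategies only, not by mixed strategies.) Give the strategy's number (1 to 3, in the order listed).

Compare s1 with s3: 5 > 4, 1 > 0, 10 > 1, 6 > 2.
So s3 strictly dominates s1 for R; s1 is strictly dominated.

1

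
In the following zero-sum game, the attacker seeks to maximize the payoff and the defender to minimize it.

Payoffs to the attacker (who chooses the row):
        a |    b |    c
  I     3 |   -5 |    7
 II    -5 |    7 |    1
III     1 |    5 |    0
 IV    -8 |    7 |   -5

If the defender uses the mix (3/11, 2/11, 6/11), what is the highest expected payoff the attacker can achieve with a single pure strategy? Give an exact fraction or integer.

I: (3)·(3/11) + (-5)·(2/11) + (7)·(6/11) = 41/11.
II: (-5)·(3/11) + (7)·(2/11) + (1)·(6/11) = 5/11.
III: (1)·(3/11) + (5)·(2/11) + (0)·(6/11) = 13/11.
IV: (-8)·(3/11) + (7)·(2/11) + (-5)·(6/11) = -40/11.
The best pure response is I with expected payoff 41/11.

41/11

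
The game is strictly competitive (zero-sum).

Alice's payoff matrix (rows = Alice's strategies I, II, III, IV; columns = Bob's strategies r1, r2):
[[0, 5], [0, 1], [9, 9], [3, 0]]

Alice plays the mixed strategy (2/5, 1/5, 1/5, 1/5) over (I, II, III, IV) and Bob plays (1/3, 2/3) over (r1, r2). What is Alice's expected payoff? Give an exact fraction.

Against (1/3, 2/3), each row's expected payoff is I: 10/3; II: 2/3; III: 9; IV: 1.
Taking the (2/5, 1/5, 1/5, 1/5)-weighted average: (2/5)·(10/3) + (1/5)·(2/3) + (1/5)·(9) + (1/5)·(1) = 52/15.

52/15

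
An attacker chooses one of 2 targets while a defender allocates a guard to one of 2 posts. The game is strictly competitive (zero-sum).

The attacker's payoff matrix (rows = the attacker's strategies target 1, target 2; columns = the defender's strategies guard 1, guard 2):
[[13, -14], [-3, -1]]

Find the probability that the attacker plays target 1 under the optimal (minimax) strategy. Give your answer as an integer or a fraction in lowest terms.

2/29

Row minima are -14 and -3, so the attacker's maximin is -3; column maxima are 13 and -1, so the defender's minimax is -1. These differ, so the equilibrium is in mixed strategies.
Let the attacker play target 1 with probability p. The defender is indifferent when 13p − 3(1−p) = −14p − (1−p), giving p = 2/29.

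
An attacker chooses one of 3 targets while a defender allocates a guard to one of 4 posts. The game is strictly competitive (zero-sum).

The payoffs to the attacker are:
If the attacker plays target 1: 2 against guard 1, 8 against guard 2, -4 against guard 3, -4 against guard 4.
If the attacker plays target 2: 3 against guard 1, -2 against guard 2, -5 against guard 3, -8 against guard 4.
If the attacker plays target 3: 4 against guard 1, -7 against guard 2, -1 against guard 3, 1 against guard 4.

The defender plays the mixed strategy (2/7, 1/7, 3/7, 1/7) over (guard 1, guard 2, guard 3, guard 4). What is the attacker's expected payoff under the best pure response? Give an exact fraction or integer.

target 1: (2)·(2/7) + (8)·(1/7) + (-4)·(3/7) + (-4)·(1/7) = -4/7.
target 2: (3)·(2/7) + (-2)·(1/7) + (-5)·(3/7) + (-8)·(1/7) = -19/7.
target 3: (4)·(2/7) + (-7)·(1/7) + (-1)·(3/7) + (1)·(1/7) = -1/7.
The best pure response is target 3 with expected payoff -1/7.

-1/7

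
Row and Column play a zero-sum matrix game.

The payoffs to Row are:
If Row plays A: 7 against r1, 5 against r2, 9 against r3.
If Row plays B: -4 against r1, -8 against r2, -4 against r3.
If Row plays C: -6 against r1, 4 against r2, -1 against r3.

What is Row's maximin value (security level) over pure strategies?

5

The worst-case payoff for each row is A: 5, B: -8, C: -6.
The best of these is 5.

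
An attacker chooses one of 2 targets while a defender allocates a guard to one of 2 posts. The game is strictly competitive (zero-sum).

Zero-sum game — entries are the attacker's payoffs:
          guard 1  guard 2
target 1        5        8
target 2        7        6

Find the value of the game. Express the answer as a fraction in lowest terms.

13/2

Row minima are 5 and 6, so the attacker's maximin is 6; column maxima are 7 and 8, so the defender's minimax is 7. These differ, so the equilibrium is in mixed strategies.
Let the attacker play target 1 with probability p. The defender is indifferent when 5p + 7(1−p) = 8p + 6(1−p), giving p = 1/4.
Let the defender play guard 1 with probability q. The attacker is indifferent when 5q + 8(1−q) = 7q + 6(1−q), giving q = 1/2.
The value is 5·(1/2) + (8)·(1/2) = 13/2.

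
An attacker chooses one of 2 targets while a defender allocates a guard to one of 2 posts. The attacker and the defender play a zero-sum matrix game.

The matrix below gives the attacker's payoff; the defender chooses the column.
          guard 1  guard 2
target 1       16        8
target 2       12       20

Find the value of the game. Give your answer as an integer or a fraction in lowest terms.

14

Row minima are 8 and 12, so the attacker's maximin is 12; column maxima are 16 and 20, so the defender's minimax is 16. These differ, so the equilibrium is in mixed strategies.
Let the attacker play target 1 with probability p. The defender is indifferent when 16p + 12(1−p) = 8p + 20(1−p), giving p = 1/2.
Let the defender play guard 1 with probability q. The attacker is indifferent when 16q + 8(1−q) = 12q + 20(1−q), giving q = 3/4.
The value is 16·(3/4) + (8)·(1/4) = 14.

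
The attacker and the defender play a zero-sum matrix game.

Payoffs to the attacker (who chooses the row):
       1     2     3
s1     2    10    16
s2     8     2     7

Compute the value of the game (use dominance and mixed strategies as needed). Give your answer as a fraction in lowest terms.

Column 3 is strictly dominated by 2 for the defender (it gives the attacker more in every row).
The remaining 2×2 game on (s1, s2) × (1, 2) has no saddle point. Let the attacker play s1 with probability p; indifference gives 2p + 8(1−p) = 10p + 2(1−p), so p = 3/7.
Similarly the defender's optimal q on 1 is 4/7, and the value is 2·(4/7) + (10)·(3/7) = 38/7.

38/7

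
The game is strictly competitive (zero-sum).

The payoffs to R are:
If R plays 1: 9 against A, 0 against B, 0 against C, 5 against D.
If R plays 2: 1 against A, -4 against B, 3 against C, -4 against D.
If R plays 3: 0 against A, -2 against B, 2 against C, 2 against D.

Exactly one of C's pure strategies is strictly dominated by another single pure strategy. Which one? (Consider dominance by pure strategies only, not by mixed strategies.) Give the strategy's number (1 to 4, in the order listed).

C prefers columns that give R less. Compare A with B: 0 < 9, -4 < 1, -2 < 0.
So B strictly dominates A for C; A is strictly dominated.

1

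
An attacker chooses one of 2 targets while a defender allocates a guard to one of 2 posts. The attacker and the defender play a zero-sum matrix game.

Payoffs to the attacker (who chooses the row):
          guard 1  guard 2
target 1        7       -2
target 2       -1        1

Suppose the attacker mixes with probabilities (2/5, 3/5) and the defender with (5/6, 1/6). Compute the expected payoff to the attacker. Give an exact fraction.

9/5

Against (5/6, 1/6), each row's expected payoff is target 1: 11/2; target 2: -2/3.
Taking the (2/5, 3/5)-weighted average: (2/5)·(11/2) + (3/5)·(-2/3) = 9/5.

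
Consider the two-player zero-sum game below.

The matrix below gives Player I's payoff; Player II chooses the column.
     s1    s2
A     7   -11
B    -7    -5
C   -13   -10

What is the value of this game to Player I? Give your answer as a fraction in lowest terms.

-28/5

Row C is strictly dominated by row B, so Player I never plays it.
The remaining 2×2 game on (A, B) × (s1, s2) has no saddle point. Let Player I play A with probability p; indifference gives 7p − 7(1−p) = −11p − 5(1−p), so p = 1/10.
Similarly Player II's optimal q on s1 is 3/10, and the value is 7·(3/10) + (-11)·(7/10) = -28/5.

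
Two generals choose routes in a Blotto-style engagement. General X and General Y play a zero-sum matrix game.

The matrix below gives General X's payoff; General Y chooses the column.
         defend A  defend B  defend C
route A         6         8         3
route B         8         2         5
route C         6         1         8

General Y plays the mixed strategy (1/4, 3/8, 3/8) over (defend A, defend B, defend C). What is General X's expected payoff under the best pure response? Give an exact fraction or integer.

route A: (6)·(1/4) + (8)·(3/8) + (3)·(3/8) = 45/8.
route B: (8)·(1/4) + (2)·(3/8) + (5)·(3/8) = 37/8.
route C: (6)·(1/4) + (1)·(3/8) + (8)·(3/8) = 39/8.
The best pure response is route A with expected payoff 45/8.

45/8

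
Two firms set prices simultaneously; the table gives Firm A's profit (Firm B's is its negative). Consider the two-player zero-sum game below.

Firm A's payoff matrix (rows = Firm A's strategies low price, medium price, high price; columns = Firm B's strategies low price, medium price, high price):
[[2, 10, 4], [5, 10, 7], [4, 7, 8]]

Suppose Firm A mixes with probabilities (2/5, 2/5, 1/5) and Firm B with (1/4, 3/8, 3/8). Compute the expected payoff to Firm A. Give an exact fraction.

267/40

Against (1/4, 3/8, 3/8), each row's expected payoff is low price: 23/4; medium price: 61/8; high price: 53/8.
Taking the (2/5, 2/5, 1/5)-weighted average: (2/5)·(23/4) + (2/5)·(61/8) + (1/5)·(53/8) = 267/40.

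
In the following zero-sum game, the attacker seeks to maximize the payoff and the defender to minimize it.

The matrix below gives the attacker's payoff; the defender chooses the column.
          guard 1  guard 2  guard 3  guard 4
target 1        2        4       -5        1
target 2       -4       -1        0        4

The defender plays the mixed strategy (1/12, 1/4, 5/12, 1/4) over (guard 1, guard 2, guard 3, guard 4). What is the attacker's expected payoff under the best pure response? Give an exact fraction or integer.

target 1: (2)·(1/12) + (4)·(1/4) + (-5)·(5/12) + (1)·(1/4) = -2/3.
target 2: (-4)·(1/12) + (-1)·(1/4) + (0)·(5/12) + (4)·(1/4) = 5/12.
The best pure response is target 2 with expected payoff 5/12.

5/12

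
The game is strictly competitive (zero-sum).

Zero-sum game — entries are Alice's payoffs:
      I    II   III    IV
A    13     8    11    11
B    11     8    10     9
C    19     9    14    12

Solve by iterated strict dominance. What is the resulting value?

Row B is strictly dominated by row C (19>11, 9>8, 14>10, 12>9); eliminate B.
Column I is strictly dominated by II for Bob (8<13, 9<19); eliminate I.
Row A is strictly dominated by row C (9>8, 14>11, 12>11); eliminate A.
Column IV is strictly dominated by II for Bob (9<12); eliminate IV.
Column III is strictly dominated by II for Bob (9<14); eliminate III.
Only (C, II) remains, with payoff 9.

9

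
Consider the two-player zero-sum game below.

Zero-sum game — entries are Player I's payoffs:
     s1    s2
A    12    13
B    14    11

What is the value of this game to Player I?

Row minima are 12 and 11, so Player I's maximin is 12; column maxima are 14 and 13, so Player II's minimax is 13. These differ, so the equilibrium is in mixed strategies.
Let Player I play A with probability p. Player II is indifferent when 12p + 14(1−p) = 13p + 11(1−p), giving p = 3/4.
Let Player II play s1 with probability q. Player I is indifferent when 12q + 13(1−q) = 14q + 11(1−q), giving q = 1/2.
The value is 12·(1/2) + (13)·(1/2) = 25/2.

25/2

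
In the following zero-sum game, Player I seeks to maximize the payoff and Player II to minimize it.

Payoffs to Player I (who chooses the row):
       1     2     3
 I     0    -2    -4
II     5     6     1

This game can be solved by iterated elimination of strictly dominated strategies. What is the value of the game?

1

Column 2 is strictly dominated by 3 for Player II (-4<-2, 1<6); eliminate 2.
Row I is strictly dominated by row II (5>0, 1>-4); eliminate I.
Column 1 is strictly dominated by 3 for Player II (1<5); eliminate 1.
Only (II, 3) remains, with payoff 1.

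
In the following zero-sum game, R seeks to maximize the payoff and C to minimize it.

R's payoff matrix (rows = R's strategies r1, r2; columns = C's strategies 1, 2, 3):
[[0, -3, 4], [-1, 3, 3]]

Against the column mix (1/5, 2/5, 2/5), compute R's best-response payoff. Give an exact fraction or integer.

r1: (0)·(1/5) + (-3)·(2/5) + (4)·(2/5) = 2/5.
r2: (-1)·(1/5) + (3)·(2/5) + (3)·(2/5) = 11/5.
The best pure response is r2 with expected payoff 11/5.

11/5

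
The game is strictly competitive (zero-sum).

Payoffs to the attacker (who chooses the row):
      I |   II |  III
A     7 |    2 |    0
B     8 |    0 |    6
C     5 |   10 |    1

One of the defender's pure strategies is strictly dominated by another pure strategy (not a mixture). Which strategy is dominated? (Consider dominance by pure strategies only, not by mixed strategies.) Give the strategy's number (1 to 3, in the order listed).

The defender prefers columns that give the attacker less. Compare I with III: 0 < 7, 6 < 8, 1 < 5.
So III strictly dominates I for the defender; I is strictly dominated.

1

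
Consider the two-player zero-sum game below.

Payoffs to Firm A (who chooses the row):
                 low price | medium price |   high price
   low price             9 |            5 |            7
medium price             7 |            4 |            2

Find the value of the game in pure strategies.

Row minima: 5, 2 → Firm A's maximin is 5.
Column maxima: 9, 5, 7 → Firm B's minimax is 5.
They coincide at (low price, medium price), so the value is 5.

5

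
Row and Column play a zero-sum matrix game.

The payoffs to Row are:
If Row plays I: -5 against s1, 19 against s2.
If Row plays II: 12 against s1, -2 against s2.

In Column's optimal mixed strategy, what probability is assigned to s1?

Row minima are -5 and -2, so Row's maximin is -2; column maxima are 12 and 19, so Column's minimax is 12. These differ, so the equilibrium is in mixed strategies.
Let Column play s1 with probability q. Row is indifferent when −5q + 19(1−q) = 12q − 2(1−q), giving q = 21/38.

21/38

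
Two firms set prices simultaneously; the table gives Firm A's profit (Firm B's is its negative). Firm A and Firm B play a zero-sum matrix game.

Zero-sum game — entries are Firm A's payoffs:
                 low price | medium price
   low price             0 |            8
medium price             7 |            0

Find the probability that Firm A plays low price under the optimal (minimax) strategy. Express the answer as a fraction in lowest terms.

Row minima are 0 and 0, so Firm A's maximin is 0; column maxima are 7 and 8, so Firm B's minimax is 7. These differ, so the equilibrium is in mixed strategies.
Let Firm A play low price with probability p. Firm B is indifferent when 7(1−p) = 8p, giving p = 7/15.

7/15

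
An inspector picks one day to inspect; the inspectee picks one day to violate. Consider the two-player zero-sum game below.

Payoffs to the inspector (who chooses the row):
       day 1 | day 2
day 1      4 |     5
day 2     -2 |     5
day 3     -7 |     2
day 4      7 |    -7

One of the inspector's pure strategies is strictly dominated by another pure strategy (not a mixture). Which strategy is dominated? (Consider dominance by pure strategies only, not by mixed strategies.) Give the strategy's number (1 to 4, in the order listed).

3

Compare day 3 with day 1: 4 > -7, 5 > 2.
So day 1 strictly dominates day 3 for the inspector; day 3 is strictly dominated.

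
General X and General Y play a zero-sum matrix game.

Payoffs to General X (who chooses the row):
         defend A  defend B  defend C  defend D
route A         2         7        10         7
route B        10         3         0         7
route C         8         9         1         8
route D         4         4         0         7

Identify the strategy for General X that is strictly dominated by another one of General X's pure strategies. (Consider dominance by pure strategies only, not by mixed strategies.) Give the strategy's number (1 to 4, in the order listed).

4

Compare route D with route C: 8 > 4, 9 > 4, 1 > 0, 8 > 7.
So route C strictly dominates route D for General X; route D is strictly dominated.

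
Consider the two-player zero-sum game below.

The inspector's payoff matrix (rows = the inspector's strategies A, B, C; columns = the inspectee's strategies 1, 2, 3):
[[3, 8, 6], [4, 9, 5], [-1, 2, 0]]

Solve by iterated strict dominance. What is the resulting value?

Row C is strictly dominated by row A (3>-1, 8>2, 6>0); eliminate C.
Column 2 is strictly dominated by 1 for the inspectee (3<8, 4<9); eliminate 2.
Column 3 is strictly dominated by 1 for the inspectee (3<6, 4<5); eliminate 3.
Row A is strictly dominated by row B (4>3); eliminate A.
Only (B, 1) remains, with payoff 4.

4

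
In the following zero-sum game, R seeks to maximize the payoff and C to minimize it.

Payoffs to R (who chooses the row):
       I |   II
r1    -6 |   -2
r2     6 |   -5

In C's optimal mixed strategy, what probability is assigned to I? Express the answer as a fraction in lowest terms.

1/5

Row minima are -6 and -5, so R's maximin is -5; column maxima are 6 and -2, so C's minimax is -2. These differ, so the equilibrium is in mixed strategies.
Let C play I with probability q. R is indifferent when −6q − 2(1−q) = 6q − 5(1−q), giving q = 1/5.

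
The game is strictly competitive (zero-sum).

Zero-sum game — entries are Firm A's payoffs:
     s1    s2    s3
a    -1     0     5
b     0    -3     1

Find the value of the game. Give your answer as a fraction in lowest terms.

Column s3 is strictly dominated by s1 for Firm B (it gives Firm A more in every row).
The remaining 2×2 game on (a, b) × (s1, s2) has no saddle point. Let Firm A play a with probability p; indifference gives −p = −3(1−p), so p = 3/4.
Similarly Firm B's optimal q on s1 is 3/4, and the value is -1·(3/4) + (0)·(1/4) = -3/4.

-3/4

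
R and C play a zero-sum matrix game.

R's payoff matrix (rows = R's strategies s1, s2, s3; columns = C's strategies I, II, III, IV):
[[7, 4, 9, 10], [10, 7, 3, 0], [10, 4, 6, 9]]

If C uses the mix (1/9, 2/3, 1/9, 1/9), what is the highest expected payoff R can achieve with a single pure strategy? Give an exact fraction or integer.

s1: (7)·(1/9) + (4)·(2/3) + (9)·(1/9) + (10)·(1/9) = 50/9.
s2: (10)·(1/9) + (7)·(2/3) + (3)·(1/9) + (0)·(1/9) = 55/9.
s3: (10)·(1/9) + (4)·(2/3) + (6)·(1/9) + (9)·(1/9) = 49/9.
The best pure response is s2 with expected payoff 55/9.

55/9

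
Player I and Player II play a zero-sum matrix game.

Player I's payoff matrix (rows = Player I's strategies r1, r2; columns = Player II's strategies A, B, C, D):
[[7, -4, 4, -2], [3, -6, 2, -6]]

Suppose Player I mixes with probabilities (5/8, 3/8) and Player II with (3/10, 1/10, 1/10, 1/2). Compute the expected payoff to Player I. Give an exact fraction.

-1/4

Against (3/10, 1/10, 1/10, 1/2), each row's expected payoff is r1: 11/10; r2: -5/2.
Taking the (5/8, 3/8)-weighted average: (5/8)·(11/10) + (3/8)·(-5/2) = -1/4.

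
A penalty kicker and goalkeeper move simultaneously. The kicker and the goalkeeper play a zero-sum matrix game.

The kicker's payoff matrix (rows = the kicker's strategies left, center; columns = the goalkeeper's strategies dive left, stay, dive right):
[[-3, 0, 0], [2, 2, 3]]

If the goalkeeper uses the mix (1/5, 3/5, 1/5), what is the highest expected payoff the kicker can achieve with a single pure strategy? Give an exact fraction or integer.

left: (-3)·(1/5) + (0)·(3/5) + (0)·(1/5) = -3/5.
center: (2)·(1/5) + (2)·(3/5) + (3)·(1/5) = 11/5.
The best pure response is center with expected payoff 11/5.

11/5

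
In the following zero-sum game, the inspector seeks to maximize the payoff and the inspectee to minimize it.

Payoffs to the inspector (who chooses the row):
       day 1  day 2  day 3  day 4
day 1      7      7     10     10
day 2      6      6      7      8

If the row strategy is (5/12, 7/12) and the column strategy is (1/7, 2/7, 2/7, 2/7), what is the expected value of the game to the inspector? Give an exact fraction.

Against (1/7, 2/7, 2/7, 2/7), each row's expected payoff is day 1: 61/7; day 2: 48/7.
Taking the (5/12, 7/12)-weighted average: (5/12)·(61/7) + (7/12)·(48/7) = 641/84.

641/84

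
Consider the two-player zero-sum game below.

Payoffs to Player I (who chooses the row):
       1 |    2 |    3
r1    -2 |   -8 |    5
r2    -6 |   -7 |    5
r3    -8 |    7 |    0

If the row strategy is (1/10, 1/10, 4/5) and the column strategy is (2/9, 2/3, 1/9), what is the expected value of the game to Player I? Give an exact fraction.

56/45

Against (2/9, 2/3, 1/9), each row's expected payoff is r1: -47/9; r2: -49/9; r3: 26/9.
Taking the (1/10, 1/10, 4/5)-weighted average: (1/10)·(-47/9) + (1/10)·(-49/9) + (4/5)·(26/9) = 56/45.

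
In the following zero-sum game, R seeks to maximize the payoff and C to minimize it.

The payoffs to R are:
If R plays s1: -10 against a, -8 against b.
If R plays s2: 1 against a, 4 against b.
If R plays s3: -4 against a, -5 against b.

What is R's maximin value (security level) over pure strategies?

1

The worst-case payoff for each row is s1: -10, s2: 1, s3: -5.
The best of these is 1.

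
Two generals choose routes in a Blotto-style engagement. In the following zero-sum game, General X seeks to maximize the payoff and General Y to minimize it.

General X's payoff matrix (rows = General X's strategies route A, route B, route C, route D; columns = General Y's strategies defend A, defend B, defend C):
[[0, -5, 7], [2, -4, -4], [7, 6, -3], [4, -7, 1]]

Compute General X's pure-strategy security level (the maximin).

The worst-case payoff for each row is route A: -5, route B: -4, route C: -3, route D: -7.
The best of these is -3.

-3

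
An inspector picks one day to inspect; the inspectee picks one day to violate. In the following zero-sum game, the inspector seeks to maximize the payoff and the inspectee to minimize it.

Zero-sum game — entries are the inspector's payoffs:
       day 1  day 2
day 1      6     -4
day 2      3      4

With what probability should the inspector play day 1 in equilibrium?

Row minima are -4 and 3, so the inspector's maximin is 3; column maxima are 6 and 4, so the inspectee's minimax is 4. These differ, so the equilibrium is in mixed strategies.
Let the inspector play day 1 with probability p. The inspectee is indifferent when 6p + 3(1−p) = −4p + 4(1−p), giving p = 1/11.

1/11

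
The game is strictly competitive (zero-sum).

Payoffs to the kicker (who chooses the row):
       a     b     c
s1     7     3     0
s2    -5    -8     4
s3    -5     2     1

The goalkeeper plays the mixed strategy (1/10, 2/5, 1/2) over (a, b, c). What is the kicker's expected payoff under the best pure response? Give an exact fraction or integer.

19/10

s1: (7)·(1/10) + (3)·(2/5) + (0)·(1/2) = 19/10.
s2: (-5)·(1/10) + (-8)·(2/5) + (4)·(1/2) = -17/10.
s3: (-5)·(1/10) + (2)·(2/5) + (1)·(1/2) = 4/5.
The best pure response is s1 with expected payoff 19/10.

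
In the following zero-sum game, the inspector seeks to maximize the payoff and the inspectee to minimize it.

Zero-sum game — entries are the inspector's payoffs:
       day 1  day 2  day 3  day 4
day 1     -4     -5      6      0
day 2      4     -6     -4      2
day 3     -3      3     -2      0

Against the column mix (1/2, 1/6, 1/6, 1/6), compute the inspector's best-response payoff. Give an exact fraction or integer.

day 1: (-4)·(1/2) + (-5)·(1/6) + (6)·(1/6) + (0)·(1/6) = -11/6.
day 2: (4)·(1/2) + (-6)·(1/6) + (-4)·(1/6) + (2)·(1/6) = 2/3.
day 3: (-3)·(1/2) + (3)·(1/6) + (-2)·(1/6) + (0)·(1/6) = -4/3.
The best pure response is day 2 with expected payoff 2/3.

2/3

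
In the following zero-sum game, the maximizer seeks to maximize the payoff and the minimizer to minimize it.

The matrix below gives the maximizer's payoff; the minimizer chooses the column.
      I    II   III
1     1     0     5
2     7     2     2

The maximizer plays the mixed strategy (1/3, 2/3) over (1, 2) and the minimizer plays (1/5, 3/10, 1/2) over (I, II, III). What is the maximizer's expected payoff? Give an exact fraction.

29/10

Against (1/5, 3/10, 1/2), each row's expected payoff is 1: 27/10; 2: 3.
Taking the (1/3, 2/3)-weighted average: (1/3)·(27/10) + (2/3)·(3) = 29/10.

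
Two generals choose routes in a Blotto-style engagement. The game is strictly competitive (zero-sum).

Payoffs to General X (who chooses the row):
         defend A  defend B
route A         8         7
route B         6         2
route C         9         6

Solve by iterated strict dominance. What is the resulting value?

Row route B is strictly dominated by row route A (8>6, 7>2); eliminate route B.
Column defend A is strictly dominated by defend B for General Y (7<8, 6<9); eliminate defend A.
Row route C is strictly dominated by row route A (7>6); eliminate route C.
Only (route A, defend B) remains, with payoff 7.

7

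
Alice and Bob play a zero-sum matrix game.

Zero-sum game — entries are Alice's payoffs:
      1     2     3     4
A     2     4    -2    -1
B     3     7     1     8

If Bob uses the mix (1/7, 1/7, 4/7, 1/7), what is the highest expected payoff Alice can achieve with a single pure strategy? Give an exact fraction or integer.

22/7

A: (2)·(1/7) + (4)·(1/7) + (-2)·(4/7) + (-1)·(1/7) = -3/7.
B: (3)·(1/7) + (7)·(1/7) + (1)·(4/7) + (8)·(1/7) = 22/7.
The best pure response is B with expected payoff 22/7.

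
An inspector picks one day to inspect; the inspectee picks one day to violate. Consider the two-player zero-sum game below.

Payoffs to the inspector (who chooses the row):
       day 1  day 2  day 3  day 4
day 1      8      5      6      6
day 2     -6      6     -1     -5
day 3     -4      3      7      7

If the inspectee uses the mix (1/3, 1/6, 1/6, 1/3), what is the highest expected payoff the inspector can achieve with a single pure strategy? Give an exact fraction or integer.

day 1: (8)·(1/3) + (5)·(1/6) + (6)·(1/6) + (6)·(1/3) = 13/2.
day 2: (-6)·(1/3) + (6)·(1/6) + (-1)·(1/6) + (-5)·(1/3) = -17/6.
day 3: (-4)·(1/3) + (3)·(1/6) + (7)·(1/6) + (7)·(1/3) = 8/3.
The best pure response is day 1 with expected payoff 13/2.

13/2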